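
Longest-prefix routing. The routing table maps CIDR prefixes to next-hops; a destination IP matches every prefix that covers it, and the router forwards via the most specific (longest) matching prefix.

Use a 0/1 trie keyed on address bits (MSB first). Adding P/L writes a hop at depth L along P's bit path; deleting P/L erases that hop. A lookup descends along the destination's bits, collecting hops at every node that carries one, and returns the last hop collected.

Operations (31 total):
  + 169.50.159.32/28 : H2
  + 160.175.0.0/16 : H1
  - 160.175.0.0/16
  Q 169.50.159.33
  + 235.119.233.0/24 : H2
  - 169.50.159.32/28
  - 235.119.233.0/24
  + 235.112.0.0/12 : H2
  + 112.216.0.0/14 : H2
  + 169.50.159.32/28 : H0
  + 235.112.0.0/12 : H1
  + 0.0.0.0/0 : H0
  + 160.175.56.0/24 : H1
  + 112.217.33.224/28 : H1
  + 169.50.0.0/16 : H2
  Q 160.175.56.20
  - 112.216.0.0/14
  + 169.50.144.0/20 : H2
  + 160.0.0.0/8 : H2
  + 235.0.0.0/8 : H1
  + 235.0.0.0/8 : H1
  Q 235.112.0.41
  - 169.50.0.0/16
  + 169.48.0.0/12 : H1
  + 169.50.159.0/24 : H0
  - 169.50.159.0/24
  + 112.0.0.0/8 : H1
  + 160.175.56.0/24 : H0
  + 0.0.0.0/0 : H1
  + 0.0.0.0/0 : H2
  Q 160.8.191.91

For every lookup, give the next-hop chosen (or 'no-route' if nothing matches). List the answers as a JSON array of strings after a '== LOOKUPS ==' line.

Trace:
  + 169.50.159.32/28 (H2) depth=28
  + 160.175.0.0/16 (H1) depth=16
  - 160.175.0.0/16 clear@16
  lookup 169.50.159.33: bits 1010100100110010100111110010 walk d0:-→d1:-→d2:-→d3:-→d4:-→d5:-→d6:-→d7:-→d8:-→d9:-→d10:-→d11:-→d12:-→d13:-→d14:-→d15:-→d16:-→d17:-→d18:-→d19:-→d20:-→d21:-→d22:-→d23:-→d24:-→d25:-→d26:-→d27:-→d28:H2 -> H2
  + 235.119.233.0/24 (H2) depth=24
  - 169.50.159.32/28 clear@28
  - 235.119.233.0/24 clear@24
  + 235.112.0.0/12 (H2) depth=12
  + 112.216.0.0/14 (H2) depth=14
  + 169.50.159.32/28 (H0) depth=28
  + 235.112.0.0/12 (H1) depth=12
  + 0.0.0.0/0 (H0) depth=0
  + 160.175.56.0/24 (H1) depth=24
  + 112.217.33.224/28 (H1) depth=28
  + 169.50.0.0/16 (H2) depth=16
  lookup 160.175.56.20: bits 101000001010111100111000 walk d0:H0→d1:-→d2:-→d3:-→d4:-→d5:-→d6:-→d7:-→d8:-→d9:-→d10:-→d11:-→d12:-→d13:-→d14:-→d15:-→d16:-→d17:-→d18:-→d19:-→d20:-→d21:-→d22:-→d23:-→d24:H1 -> H1
  - 112.216.0.0/14 clear@14
  + 169.50.144.0/20 (H2) depth=20
  + 160.0.0.0/8 (H2) depth=8
  + 235.0.0.0/8 (H1) depth=8
  + 235.0.0.0/8 (H1) depth=8
  lookup 235.112.0.41: bits 1110101101110 walk d0:H0→d1:-→d2:-→d3:-→d4:-→d5:-→d6:-→d7:-→d8:H1→d9:-→d10:-→d11:-→d12:H1→d13:- -> H1
  - 169.50.0.0/16 clear@16
  + 169.48.0.0/12 (H1) depth=12
  + 169.50.159.0/24 (H0) depth=24
  - 169.50.159.0/24 clear@24
  + 112.0.0.0/8 (H1) depth=8
  + 160.175.56.0/24 (H0) depth=24
  + 0.0.0.0/0 (H1) depth=0
  + 0.0.0.0/0 (H2) depth=0
  lookup 160.8.191.91: bits 10100000 walk d0:H2→d1:-→d2:-→d3:-→d4:-→d5:-→d6:-→d7:-→d8:H2 -> H2

== LOOKUPS ==
["H2","H1","H1","H2"]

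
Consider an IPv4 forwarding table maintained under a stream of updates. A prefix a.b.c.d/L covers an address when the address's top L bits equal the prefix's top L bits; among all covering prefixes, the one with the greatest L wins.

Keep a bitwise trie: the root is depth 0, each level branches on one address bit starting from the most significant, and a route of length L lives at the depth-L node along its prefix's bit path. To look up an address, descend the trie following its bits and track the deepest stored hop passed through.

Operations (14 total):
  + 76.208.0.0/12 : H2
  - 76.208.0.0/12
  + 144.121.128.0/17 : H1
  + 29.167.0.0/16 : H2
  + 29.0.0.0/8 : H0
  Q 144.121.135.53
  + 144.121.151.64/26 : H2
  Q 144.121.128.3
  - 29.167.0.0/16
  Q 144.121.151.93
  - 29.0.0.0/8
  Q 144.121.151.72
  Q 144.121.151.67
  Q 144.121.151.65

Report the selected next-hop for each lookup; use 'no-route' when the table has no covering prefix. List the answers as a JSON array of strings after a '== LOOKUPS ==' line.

Apply in order:
  add 76.208.0.0/12 -> H2 at depth 12
  - 76.208.0.0/12 clear@12
  add 144.121.128.0/17 -> H1 at depth 17
  add 29.167.0.0/16 -> H2 at depth 16
  add 29.0.0.0/8 -> H0 at depth 8
  Q 144.121.135.53: descend 10010000011110011 ; hops seen [H1] ; pick H1
  add 144.121.151.64/26 -> H2 at depth 26
  Q 144.121.128.3: descend 1001000001111001100 ; hops seen [H1] ; pick H1
  - 29.167.0.0/16 clear@16
  Q 144.121.151.93: descend 10010000011110011001011101 ; hops seen [H1,H2] ; pick H2
  - 29.0.0.0/8 clear@8
  Q 144.121.151.72: descend 10010000011110011001011101 ; hops seen [H1,H2] ; pick H2
  Q 144.121.151.67: descend 10010000011110011001011101 ; hops seen [H1,H2] ; pick H2
  Q 144.121.151.65: descend 10010000011110011001011101 ; hops seen [H1,H2] ; pick H2

== LOOKUPS ==
["H1","H1","H2","H2","H2","H2"]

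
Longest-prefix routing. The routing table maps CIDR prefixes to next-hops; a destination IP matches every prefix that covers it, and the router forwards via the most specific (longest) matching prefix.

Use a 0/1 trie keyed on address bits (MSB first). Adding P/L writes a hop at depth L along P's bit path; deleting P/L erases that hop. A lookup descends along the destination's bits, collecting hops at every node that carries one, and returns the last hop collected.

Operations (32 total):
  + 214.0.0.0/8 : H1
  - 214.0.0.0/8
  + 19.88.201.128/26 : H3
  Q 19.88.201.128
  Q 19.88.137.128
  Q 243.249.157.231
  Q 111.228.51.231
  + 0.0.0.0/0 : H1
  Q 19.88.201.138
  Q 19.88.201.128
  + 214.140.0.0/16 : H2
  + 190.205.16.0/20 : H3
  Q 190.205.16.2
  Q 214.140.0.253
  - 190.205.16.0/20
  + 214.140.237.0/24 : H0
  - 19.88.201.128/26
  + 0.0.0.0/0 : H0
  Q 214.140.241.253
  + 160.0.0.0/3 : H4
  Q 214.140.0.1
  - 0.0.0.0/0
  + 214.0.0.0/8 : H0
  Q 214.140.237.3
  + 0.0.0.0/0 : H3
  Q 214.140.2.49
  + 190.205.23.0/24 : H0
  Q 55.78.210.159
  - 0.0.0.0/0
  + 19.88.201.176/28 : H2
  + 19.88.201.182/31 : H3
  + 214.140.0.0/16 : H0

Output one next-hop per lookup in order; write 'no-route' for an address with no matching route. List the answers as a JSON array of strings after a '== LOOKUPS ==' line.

Process each operation:
  + 214.0.0.0/8 (H1) depth=8
  del 214.0.0.0/8 (clear depth 8)
  + 19.88.201.128/26 (H3) depth=26
  Q 19.88.201.128: descend 00010011010110001100100110 ; hops seen [H3] ; pick H3
  Q 19.88.137.128: descend 00010011010110001 ; hops seen [∅] ; pick no-route
  Q 243.249.157.231: descend 11 ; hops seen [∅] ; pick no-route
  Q 111.228.51.231: descend 0 ; hops seen [∅] ; pick no-route
  + 0.0.0.0/0 (H1) depth=0
  Q 19.88.201.138: descend 00010011010110001100100110 ; hops seen [H1,H3] ; pick H3
  Q 19.88.201.128: descend 00010011010110001100100110 ; hops seen [H1,H3] ; pick H3
  + 214.140.0.0/16 (H2) depth=16
  + 190.205.16.0/20 (H3) depth=20
  Q 190.205.16.2: descend 10111110110011010001 ; hops seen [H1,H3] ; pick H3
  Q 214.140.0.253: descend 1101011010001100 ; hops seen [H1,H2] ; pick H2
  del 190.205.16.0/20 (clear depth 20)
  + 214.140.237.0/24 (H0) depth=24
  del 19.88.201.128/26 (clear depth 26)
  + 0.0.0.0/0 (H0) depth=0
  Q 214.140.241.253: descend 1101011010001100111 ; hops seen [H0,H2] ; pick H2
  + 160.0.0.0/3 (H4) depth=3
  Q 214.140.0.1: descend 1101011010001100 ; hops seen [H0,H2] ; pick H2
  del 0.0.0.0/0 (clear depth 0)
  + 214.0.0.0/8 (H0) depth=8
  Q 214.140.237.3: descend 110101101000110011101101 ; hops seen [H0,H2,H0] ; pick H0
  + 0.0.0.0/0 (H3) depth=0
  Q 214.140.2.49: descend 1101011010001100 ; hops seen [H3,H0,H2] ; pick H2
  + 190.205.23.0/24 (H0) depth=24
  Q 55.78.210.159: descend 00 ; hops seen [H3] ; pick H3
  del 0.0.0.0/0 (clear depth 0)
  + 19.88.201.176/28 (H2) depth=28
  + 19.88.201.182/31 (H3) depth=31
  + 214.140.0.0/16 (H0) depth=16

== LOOKUPS ==
["H3","no-route","no-route","no-route","H3","H3","H3","H2","H2","H2","H0","H2","H3"]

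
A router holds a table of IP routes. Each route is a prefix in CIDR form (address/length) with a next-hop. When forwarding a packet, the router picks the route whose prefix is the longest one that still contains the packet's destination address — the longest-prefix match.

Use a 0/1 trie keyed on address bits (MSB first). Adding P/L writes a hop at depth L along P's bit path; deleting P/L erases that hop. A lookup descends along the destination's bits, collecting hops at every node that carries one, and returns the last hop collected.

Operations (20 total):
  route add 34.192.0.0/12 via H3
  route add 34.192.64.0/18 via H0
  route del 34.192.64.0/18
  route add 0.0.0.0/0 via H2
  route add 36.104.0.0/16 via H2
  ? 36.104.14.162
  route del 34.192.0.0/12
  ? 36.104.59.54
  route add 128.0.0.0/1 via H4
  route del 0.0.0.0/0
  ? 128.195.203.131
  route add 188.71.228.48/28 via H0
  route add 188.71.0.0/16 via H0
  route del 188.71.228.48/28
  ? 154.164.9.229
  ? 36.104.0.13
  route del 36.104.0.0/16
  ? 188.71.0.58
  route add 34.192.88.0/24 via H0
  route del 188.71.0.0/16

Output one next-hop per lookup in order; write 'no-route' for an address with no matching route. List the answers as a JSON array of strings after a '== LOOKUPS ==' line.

Apply in order:
  add 34.192.0.0/12 -> H3 at depth 12
  add 34.192.64.0/18 -> H0 at depth 18
  del 34.192.64.0/18 (clear depth 18)
  add 0.0.0.0/0 -> H2 at depth 0
  add 36.104.0.0/16 -> H2 at depth 16
  lookup 36.104.14.162: bits 0010010001101000 walk d0:H2→d1:-→d2:-→d3:-→d4:-→d5:-→d6:-→d7:-→d8:-→d9:-→d10:-→d11:-→d12:-→d13:-→d14:-→d15:-→d16:H2 -> H2
  del 34.192.0.0/12 (clear depth 12)
  lookup 36.104.59.54: bits 0010010001101000 walk d0:H2→d1:-→d2:-→d3:-→d4:-→d5:-→d6:-→d7:-→d8:-→d9:-→d10:-→d11:-→d12:-→d13:-→d14:-→d15:-→d16:H2 -> H2
  add 128.0.0.0/1 -> H4 at depth 1
  del 0.0.0.0/0 (clear depth 0)
  lookup 128.195.203.131: bits 1 walk d0:-→d1:H4 -> H4
  add 188.71.228.48/28 -> H0 at depth 28
  add 188.71.0.0/16 -> H0 at depth 16
  del 188.71.228.48/28 (clear depth 28)
  lookup 154.164.9.229: bits 10 walk d0:-→d1:H4→d2:- -> H4
  lookup 36.104.0.13: bits 0010010001101000 walk d0:-→d1:-→d2:-→d3:-→d4:-→d5:-→d6:-→d7:-→d8:-→d9:-→d10:-→d11:-→d12:-→d13:-→d14:-→d15:-→d16:H2 -> H2
  del 36.104.0.0/16 (clear depth 16)
  lookup 188.71.0.58: bits 1011110001000111 walk d0:-→d1:H4→d2:-→d3:-→d4:-→d5:-→d6:-→d7:-→d8:-→d9:-→d10:-→d11:-→d12:-→d13:-→d14:-→d15:-→d16:H0 -> H0
  add 34.192.88.0/24 -> H0 at depth 24
  del 188.71.0.0/16 (clear depth 16)

== LOOKUPS ==
["H2","H2","H4","H4","H2","H0"]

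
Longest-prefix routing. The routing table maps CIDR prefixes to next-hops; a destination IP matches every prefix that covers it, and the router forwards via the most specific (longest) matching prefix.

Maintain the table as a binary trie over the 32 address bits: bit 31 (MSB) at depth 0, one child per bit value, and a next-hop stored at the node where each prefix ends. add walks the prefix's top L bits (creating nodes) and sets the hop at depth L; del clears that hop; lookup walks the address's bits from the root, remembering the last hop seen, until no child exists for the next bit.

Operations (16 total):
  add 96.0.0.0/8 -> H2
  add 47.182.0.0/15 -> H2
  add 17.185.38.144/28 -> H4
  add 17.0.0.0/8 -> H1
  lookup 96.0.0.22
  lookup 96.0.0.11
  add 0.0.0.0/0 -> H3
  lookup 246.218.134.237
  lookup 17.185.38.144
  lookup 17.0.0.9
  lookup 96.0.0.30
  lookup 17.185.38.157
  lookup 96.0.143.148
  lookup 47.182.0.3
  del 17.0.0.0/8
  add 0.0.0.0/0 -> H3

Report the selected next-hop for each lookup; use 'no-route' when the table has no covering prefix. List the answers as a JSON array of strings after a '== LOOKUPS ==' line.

Apply in order:
  add 96.0.0.0/8 -> H2 at depth 8
  add 47.182.0.0/15 -> H2 at depth 15
  add 17.185.38.144/28 -> H4 at depth 28
  add 17.0.0.0/8 -> H1 at depth 8
  lookup 96.0.0.22: bits 01100000 walk d0:-→d1:-→d2:-→d3:-→d4:-→d5:-→d6:-→d7:-→d8:H2 -> H2
  lookup 96.0.0.11: bits 01100000 walk d0:-→d1:-→d2:-→d3:-→d4:-→d5:-→d6:-→d7:-→d8:H2 -> H2
  add 0.0.0.0/0 -> H3 at depth 0
  lookup 246.218.134.237: bits ε walk d0:H3 -> H3
  lookup 17.185.38.144: bits 0001000110111001001001101001 walk d0:H3→d1:-→d2:-→d3:-→d4:-→d5:-→d6:-→d7:-→d8:H1→d9:-→d10:-→d11:-→d12:-→d13:-→d14:-→d15:-→d16:-→d17:-→d18:-→d19:-→d20:-→d21:-→d22:-→d23:-→d24:-→d25:-→d26:-→d27:-→d28:H4 -> H4
  lookup 17.0.0.9: bits 00010001 walk d0:H3→d1:-→d2:-→d3:-→d4:-→d5:-→d6:-→d7:-→d8:H1 -> H1
  lookup 96.0.0.30: bits 01100000 walk d0:H3→d1:-→d2:-→d3:-→d4:-→d5:-→d6:-→d7:-→d8:H2 -> H2
  lookup 17.185.38.157: bits 0001000110111001001001101001 walk d0:H3→d1:-→d2:-→d3:-→d4:-→d5:-→d6:-→d7:-→d8:H1→d9:-→d10:-→d11:-→d12:-→d13:-→d14:-→d15:-→d16:-→d17:-→d18:-→d19:-→d20:-→d21:-→d22:-→d23:-→d24:-→d25:-→d26:-→d27:-→d28:H4 -> H4
  lookup 96.0.143.148: bits 01100000 walk d0:H3→d1:-→d2:-→d3:-→d4:-→d5:-→d6:-→d7:-→d8:H2 -> H2
  lookup 47.182.0.3: bits 001011111011011 walk d0:H3→d1:-→d2:-→d3:-→d4:-→d5:-→d6:-→d7:-→d8:-→d9:-→d10:-→d11:-→d12:-→d13:-→d14:-→d15:H2 -> H2
  del 17.0.0.0/8 (clear depth 8)
  add 0.0.0.0/0 -> H3 at depth 0

== LOOKUPS ==
["H2","H2","H3","H4","H1","H2","H4","H2","H2"]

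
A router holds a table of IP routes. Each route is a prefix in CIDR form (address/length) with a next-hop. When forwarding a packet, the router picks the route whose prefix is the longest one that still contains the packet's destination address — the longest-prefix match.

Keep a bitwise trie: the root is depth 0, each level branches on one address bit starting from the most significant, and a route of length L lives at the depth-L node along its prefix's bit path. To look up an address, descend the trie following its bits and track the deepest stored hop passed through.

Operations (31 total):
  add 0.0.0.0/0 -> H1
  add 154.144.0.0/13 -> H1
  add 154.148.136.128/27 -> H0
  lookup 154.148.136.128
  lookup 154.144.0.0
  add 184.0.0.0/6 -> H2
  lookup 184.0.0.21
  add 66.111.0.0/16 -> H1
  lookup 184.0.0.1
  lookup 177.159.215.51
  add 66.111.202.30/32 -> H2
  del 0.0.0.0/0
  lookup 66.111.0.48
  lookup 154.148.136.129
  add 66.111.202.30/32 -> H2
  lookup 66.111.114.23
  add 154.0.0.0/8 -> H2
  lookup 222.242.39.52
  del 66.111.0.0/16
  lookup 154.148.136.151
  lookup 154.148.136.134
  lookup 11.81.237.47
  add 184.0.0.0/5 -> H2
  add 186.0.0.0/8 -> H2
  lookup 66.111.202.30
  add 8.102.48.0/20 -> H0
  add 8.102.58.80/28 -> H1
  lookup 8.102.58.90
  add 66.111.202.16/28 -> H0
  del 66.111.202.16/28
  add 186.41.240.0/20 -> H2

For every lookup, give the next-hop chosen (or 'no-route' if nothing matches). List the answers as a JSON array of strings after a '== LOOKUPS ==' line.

Apply in order:
  + 0.0.0.0/0 (H1) depth=0
  + 154.144.0.0/13 (H1) depth=13
  + 154.148.136.128/27 (H0) depth=27
  lookup 154.148.136.128: bits 100110101001010010001000100 walk d0:H1→d1:-→d2:-→d3:-→d4:-→d5:-→d6:-→d7:-→d8:-→d9:-→d10:-→d11:-→d12:-→d13:H1→d14:-→d15:-→d16:-→d17:-→d18:-→d19:-→d20:-→d21:-→d22:-→d23:-→d24:-→d25:-→d26:-→d27:H0 -> H0
  lookup 154.144.0.0: bits 1001101010010 walk d0:H1→d1:-→d2:-→d3:-→d4:-→d5:-→d6:-→d7:-→d8:-→d9:-→d10:-→d11:-→d12:-→d13:H1 -> H1
  + 184.0.0.0/6 (H2) depth=6
  lookup 184.0.0.21: bits 101110 walk d0:H1→d1:-→d2:-→d3:-→d4:-→d5:-→d6:H2 -> H2
  + 66.111.0.0/16 (H1) depth=16
  lookup 184.0.0.1: bits 101110 walk d0:H1→d1:-→d2:-→d3:-→d4:-→d5:-→d6:H2 -> H2
  lookup 177.159.215.51: bits 1011 walk d0:H1→d1:-→d2:-→d3:-→d4:- -> H1
  + 66.111.202.30/32 (H2) depth=32
  del 0.0.0.0/0 (clear depth 0)
  lookup 66.111.0.48: bits 0100001001101111 walk d0:-→d1:-→d2:-→d3:-→d4:-→d5:-→d6:-→d7:-→d8:-→d9:-→d10:-→d11:-→d12:-→d13:-→d14:-→d15:-→d16:H1 -> H1
  lookup 154.148.136.129: bits 100110101001010010001000100 walk d0:-→d1:-→d2:-→d3:-→d4:-→d5:-→d6:-→d7:-→d8:-→d9:-→d10:-→d11:-→d12:-→d13:H1→d14:-→d15:-→d16:-→d17:-→d18:-→d19:-→d20:-→d21:-→d22:-→d23:-→d24:-→d25:-→d26:-→d27:H0 -> H0
  + 66.111.202.30/32 (H2) depth=32
  lookup 66.111.114.23: bits 0100001001101111 walk d0:-→d1:-→d2:-→d3:-→d4:-→d5:-→d6:-→d7:-→d8:-→d9:-→d10:-→d11:-→d12:-→d13:-→d14:-→d15:-→d16:H1 -> H1
  + 154.0.0.0/8 (H2) depth=8
  lookup 222.242.39.52: bits 1 walk d0:-→d1:- -> no-route
  del 66.111.0.0/16 (clear depth 16)
  lookup 154.148.136.151: bits 100110101001010010001000100 walk d0:-→d1:-→d2:-→d3:-→d4:-→d5:-→d6:-→d7:-→d8:H2→d9:-→d10:-→d11:-→d12:-→d13:H1→d14:-→d15:-→d16:-→d17:-→d18:-→d19:-→d20:-→d21:-→d22:-→d23:-→d24:-→d25:-→d26:-→d27:H0 -> H0
  lookup 154.148.136.134: bits 100110101001010010001000100 walk d0:-→d1:-→d2:-→d3:-→d4:-→d5:-→d6:-→d7:-→d8:H2→d9:-→d10:-→d11:-→d12:-→d13:H1→d14:-→d15:-→d16:-→d17:-→d18:-→d19:-→d20:-→d21:-→d22:-→d23:-→d24:-→d25:-→d26:-→d27:H0 -> H0
  lookup 11.81.237.47: bits 0 walk d0:-→d1:- -> no-route
  + 184.0.0.0/5 (H2) depth=5
  + 186.0.0.0/8 (H2) depth=8
  lookup 66.111.202.30: bits 01000010011011111100101000011110 walk d0:-→d1:-→d2:-→d3:-→d4:-→d5:-→d6:-→d7:-→d8:-→d9:-→d10:-→d11:-→d12:-→d13:-→d14:-→d15:-→d16:-→d17:-→d18:-→d19:-→d20:-→d21:-→d22:-→d23:-→d24:-→d25:-→d26:-→d27:-→d28:-→d29:-→d30:-→d31:-→d32:H2 -> H2
  + 8.102.48.0/20 (H0) depth=20
  + 8.102.58.80/28 (H1) depth=28
  lookup 8.102.58.90: bits 0000100001100110001110100101 walk d0:-→d1:-→d2:-→d3:-→d4:-→d5:-→d6:-→d7:-→d8:-→d9:-→d10:-→d11:-→d12:-→d13:-→d14:-→d15:-→d16:-→d17:-→d18:-→d19:-→d20:H0→d21:-→d22:-→d23:-→d24:-→d25:-→d26:-→d27:-→d28:H1 -> H1
  + 66.111.202.16/28 (H0) depth=28
  del 66.111.202.16/28 (clear depth 28)
  + 186.41.240.0/20 (H2) depth=20

== LOOKUPS ==
["H0","H1","H2","H2","H1","H1","H0","H1","no-route","H0","H0","no-route","H2","H1"]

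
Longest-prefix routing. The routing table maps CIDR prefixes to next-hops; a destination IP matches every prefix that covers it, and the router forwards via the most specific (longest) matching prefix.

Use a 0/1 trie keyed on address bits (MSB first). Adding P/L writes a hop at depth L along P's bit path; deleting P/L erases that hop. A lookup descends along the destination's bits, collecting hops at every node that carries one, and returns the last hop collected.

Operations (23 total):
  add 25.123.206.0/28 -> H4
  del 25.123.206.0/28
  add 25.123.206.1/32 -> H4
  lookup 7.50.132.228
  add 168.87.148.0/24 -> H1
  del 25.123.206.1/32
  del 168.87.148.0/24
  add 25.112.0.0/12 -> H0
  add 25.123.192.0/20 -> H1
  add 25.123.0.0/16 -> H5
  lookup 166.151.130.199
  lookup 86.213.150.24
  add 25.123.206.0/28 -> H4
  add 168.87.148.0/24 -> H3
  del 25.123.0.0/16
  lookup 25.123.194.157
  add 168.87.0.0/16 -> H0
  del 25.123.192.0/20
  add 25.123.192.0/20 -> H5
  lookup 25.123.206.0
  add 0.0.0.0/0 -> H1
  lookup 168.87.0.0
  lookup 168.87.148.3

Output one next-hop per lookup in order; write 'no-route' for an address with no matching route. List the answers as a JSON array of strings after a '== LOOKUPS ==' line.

Process each operation:
  + 25.123.206.0/28 (H4) depth=28
  del 25.123.206.0/28 (clear depth 28)
  + 25.123.206.1/32 (H4) depth=32
  ? 7.50.132.228  path d0:-→d1:-→d2:-→d3:-  best=no-route
  + 168.87.148.0/24 (H1) depth=24
  del 25.123.206.1/32 (clear depth 32)
  del 168.87.148.0/24 (clear depth 24)
  + 25.112.0.0/12 (H0) depth=12
  + 25.123.192.0/20 (H1) depth=20
  + 25.123.0.0/16 (H5) depth=16
  ? 166.151.130.199  path d0:-→d1:-→d2:-→d3:-→d4:-  best=no-route
  ? 86.213.150.24  path d0:-→d1:-  best=no-route
  + 25.123.206.0/28 (H4) depth=28
  + 168.87.148.0/24 (H3) depth=24
  del 25.123.0.0/16 (clear depth 16)
  ? 25.123.194.157  path d0:-→d1:-→d2:-→d3:-→d4:-→d5:-→d6:-→d7:-→d8:-→d9:-→d10:-→d11:-→d12:H0→d13:-→d14:-→d15:-→d16:-→d17:-→d18:-→d19:-→d20:H1  best=H1
  + 168.87.0.0/16 (H0) depth=16
  del 25.123.192.0/20 (clear depth 20)
  + 25.123.192.0/20 (H5) depth=20
  ? 25.123.206.0  path d0:-→d1:-→d2:-→d3:-→d4:-→d5:-→d6:-→d7:-→d8:-→d9:-→d10:-→d11:-→d12:H0→d13:-→d14:-→d15:-→d16:-→d17:-→d18:-→d19:-→d20:H5→d21:-→d22:-→d23:-→d24:-→d25:-→d26:-→d27:-→d28:H4→d29:-→d30:-→d31:-  best=H4
  + 0.0.0.0/0 (H1) depth=0
  ? 168.87.0.0  path d0:H1→d1:-→d2:-→d3:-→d4:-→d5:-→d6:-→d7:-→d8:-→d9:-→d10:-→d11:-→d12:-→d13:-→d14:-→d15:-→d16:H0  best=H0
  ? 168.87.148.3  path d0:H1→d1:-→d2:-→d3:-→d4:-→d5:-→d6:-→d7:-→d8:-→d9:-→d10:-→d11:-→d12:-→d13:-→d14:-→d15:-→d16:H0→d17:-→d18:-→d19:-→d20:-→d21:-→d22:-→d23:-→d24:H3  best=H3

== LOOKUPS ==
["no-route","no-route","no-route","H1","H4","H0","H3"]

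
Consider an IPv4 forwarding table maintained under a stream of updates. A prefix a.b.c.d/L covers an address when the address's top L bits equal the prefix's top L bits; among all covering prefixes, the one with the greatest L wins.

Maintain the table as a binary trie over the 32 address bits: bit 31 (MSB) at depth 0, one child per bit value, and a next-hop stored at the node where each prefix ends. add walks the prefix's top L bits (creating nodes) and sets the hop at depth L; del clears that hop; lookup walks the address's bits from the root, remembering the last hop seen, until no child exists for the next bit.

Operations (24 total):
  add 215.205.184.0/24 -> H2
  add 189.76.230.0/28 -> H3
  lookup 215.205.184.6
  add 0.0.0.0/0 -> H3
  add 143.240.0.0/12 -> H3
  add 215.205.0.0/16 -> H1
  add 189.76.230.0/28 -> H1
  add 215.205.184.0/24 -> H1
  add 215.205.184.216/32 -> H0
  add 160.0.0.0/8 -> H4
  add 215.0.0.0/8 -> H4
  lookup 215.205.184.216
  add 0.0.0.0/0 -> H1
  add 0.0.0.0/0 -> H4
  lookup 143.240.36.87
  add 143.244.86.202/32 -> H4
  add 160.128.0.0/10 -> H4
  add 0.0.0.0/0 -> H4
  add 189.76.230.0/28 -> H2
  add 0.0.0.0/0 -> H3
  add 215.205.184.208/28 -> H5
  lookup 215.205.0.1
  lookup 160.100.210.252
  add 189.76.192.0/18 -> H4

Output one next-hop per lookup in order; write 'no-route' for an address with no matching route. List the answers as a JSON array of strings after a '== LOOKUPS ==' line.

Process each operation:
  + 215.205.184.0/24 (H2) depth=24
  + 189.76.230.0/28 (H3) depth=28
  Q 215.205.184.6: descend 110101111100110110111000 ; hops seen [H2] ; pick H2
  + 0.0.0.0/0 (H3) depth=0
  + 143.240.0.0/12 (H3) depth=12
  + 215.205.0.0/16 (H1) depth=16
  + 189.76.230.0/28 (H1) depth=28
  + 215.205.184.0/24 (H1) depth=24
  + 215.205.184.216/32 (H0) depth=32
  + 160.0.0.0/8 (H4) depth=8
  + 215.0.0.0/8 (H4) depth=8
  Q 215.205.184.216: descend 11010111110011011011100011011000 ; hops seen [H3,H4,H1,H1,H0] ; pick H0
  + 0.0.0.0/0 (H1) depth=0
  + 0.0.0.0/0 (H4) depth=0
  Q 143.240.36.87: descend 100011111111 ; hops seen [H4,H3] ; pick H3
  + 143.244.86.202/32 (H4) depth=32
  + 160.128.0.0/10 (H4) depth=10
  + 0.0.0.0/0 (H4) depth=0
  + 189.76.230.0/28 (H2) depth=28
  + 0.0.0.0/0 (H3) depth=0
  + 215.205.184.208/28 (H5) depth=28
  Q 215.205.0.1: descend 1101011111001101 ; hops seen [H3,H4,H1] ; pick H1
  Q 160.100.210.252: descend 10100000 ; hops seen [H3,H4] ; pick H4
  + 189.76.192.0/18 (H4) depth=18

== LOOKUPS ==
["H2","H0","H3","H1","H4"]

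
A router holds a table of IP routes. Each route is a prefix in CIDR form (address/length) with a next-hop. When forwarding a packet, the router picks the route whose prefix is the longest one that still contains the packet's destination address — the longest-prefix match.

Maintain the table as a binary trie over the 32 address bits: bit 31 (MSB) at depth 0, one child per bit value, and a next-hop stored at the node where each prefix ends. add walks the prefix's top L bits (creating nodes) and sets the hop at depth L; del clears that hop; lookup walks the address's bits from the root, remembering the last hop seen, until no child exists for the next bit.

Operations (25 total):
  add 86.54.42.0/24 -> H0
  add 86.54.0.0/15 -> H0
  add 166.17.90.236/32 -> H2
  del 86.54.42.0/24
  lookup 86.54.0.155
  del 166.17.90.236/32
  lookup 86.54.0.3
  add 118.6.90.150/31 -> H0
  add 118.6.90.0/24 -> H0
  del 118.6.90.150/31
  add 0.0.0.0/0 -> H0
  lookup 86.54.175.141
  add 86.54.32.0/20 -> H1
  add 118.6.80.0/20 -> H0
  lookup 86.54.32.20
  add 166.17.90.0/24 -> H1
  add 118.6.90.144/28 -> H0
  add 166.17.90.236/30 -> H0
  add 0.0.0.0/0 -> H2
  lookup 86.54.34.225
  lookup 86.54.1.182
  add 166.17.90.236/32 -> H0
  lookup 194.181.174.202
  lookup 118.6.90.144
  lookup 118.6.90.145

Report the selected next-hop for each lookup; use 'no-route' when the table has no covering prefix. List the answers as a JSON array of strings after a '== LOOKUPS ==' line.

Trace:
  add 86.54.42.0/24 -> H0 at depth 24
  add 86.54.0.0/15 -> H0 at depth 15
  add 166.17.90.236/32 -> H2 at depth 32
  - 86.54.42.0/24 clear@24
  ? 86.54.0.155  path d0:-→d1:-→d2:-→d3:-→d4:-→d5:-→d6:-→d7:-→d8:-→d9:-→d10:-→d11:-→d12:-→d13:-→d14:-→d15:H0→d16:-→d17:-→d18:-  best=H0
  - 166.17.90.236/32 clear@32
  ? 86.54.0.3  path d0:-→d1:-→d2:-→d3:-→d4:-→d5:-→d6:-→d7:-→d8:-→d9:-→d10:-→d11:-→d12:-→d13:-→d14:-→d15:H0→d16:-→d17:-→d18:-  best=H0
  add 118.6.90.150/31 -> H0 at depth 31
  add 118.6.90.0/24 -> H0 at depth 24
  - 118.6.90.150/31 clear@31
  add 0.0.0.0/0 -> H0 at depth 0
  ? 86.54.175.141  path d0:H0→d1:-→d2:-→d3:-→d4:-→d5:-→d6:-→d7:-→d8:-→d9:-→d10:-→d11:-→d12:-→d13:-→d14:-→d15:H0→d16:-  best=H0
  add 86.54.32.0/20 -> H1 at depth 20
  add 118.6.80.0/20 -> H0 at depth 20
  ? 86.54.32.20  path d0:H0→d1:-→d2:-→d3:-→d4:-→d5:-→d6:-→d7:-→d8:-→d9:-→d10:-→d11:-→d12:-→d13:-→d14:-→d15:H0→d16:-→d17:-→d18:-→d19:-→d20:H1  best=H1
  add 166.17.90.0/24 -> H1 at depth 24
  add 118.6.90.144/28 -> H0 at depth 28
  add 166.17.90.236/30 -> H0 at depth 30
  add 0.0.0.0/0 -> H2 at depth 0
  ? 86.54.34.225  path d0:H2→d1:-→d2:-→d3:-→d4:-→d5:-→d6:-→d7:-→d8:-→d9:-→d10:-→d11:-→d12:-→d13:-→d14:-→d15:H0→d16:-→d17:-→d18:-→d19:-→d20:H1  best=H1
  ? 86.54.1.182  path d0:H2→d1:-→d2:-→d3:-→d4:-→d5:-→d6:-→d7:-→d8:-→d9:-→d10:-→d11:-→d12:-→d13:-→d14:-→d15:H0→d16:-→d17:-→d18:-  best=H0
  add 166.17.90.236/32 -> H0 at depth 32
  ? 194.181.174.202  path d0:H2→d1:-  best=H2
  ? 118.6.90.144  path d0:H2→d1:-→d2:-→d3:-→d4:-→d5:-→d6:-→d7:-→d8:-→d9:-→d10:-→d11:-→d12:-→d13:-→d14:-→d15:-→d16:-→d17:-→d18:-→d19:-→d20:H0→d21:-→d22:-→d23:-→d24:H0→d25:-→d26:-→d27:-→d28:H0→d29:-  best=H0
  ? 118.6.90.145  path d0:H2→d1:-→d2:-→d3:-→d4:-→d5:-→d6:-→d7:-→d8:-→d9:-→d10:-→d11:-→d12:-→d13:-→d14:-→d15:-→d16:-→d17:-→d18:-→d19:-→d20:H0→d21:-→d22:-→d23:-→d24:H0→d25:-→d26:-→d27:-→d28:H0→d29:-  best=H0

== LOOKUPS ==
["H0","H0","H0","H1","H1","H0","H2","H0","H0"]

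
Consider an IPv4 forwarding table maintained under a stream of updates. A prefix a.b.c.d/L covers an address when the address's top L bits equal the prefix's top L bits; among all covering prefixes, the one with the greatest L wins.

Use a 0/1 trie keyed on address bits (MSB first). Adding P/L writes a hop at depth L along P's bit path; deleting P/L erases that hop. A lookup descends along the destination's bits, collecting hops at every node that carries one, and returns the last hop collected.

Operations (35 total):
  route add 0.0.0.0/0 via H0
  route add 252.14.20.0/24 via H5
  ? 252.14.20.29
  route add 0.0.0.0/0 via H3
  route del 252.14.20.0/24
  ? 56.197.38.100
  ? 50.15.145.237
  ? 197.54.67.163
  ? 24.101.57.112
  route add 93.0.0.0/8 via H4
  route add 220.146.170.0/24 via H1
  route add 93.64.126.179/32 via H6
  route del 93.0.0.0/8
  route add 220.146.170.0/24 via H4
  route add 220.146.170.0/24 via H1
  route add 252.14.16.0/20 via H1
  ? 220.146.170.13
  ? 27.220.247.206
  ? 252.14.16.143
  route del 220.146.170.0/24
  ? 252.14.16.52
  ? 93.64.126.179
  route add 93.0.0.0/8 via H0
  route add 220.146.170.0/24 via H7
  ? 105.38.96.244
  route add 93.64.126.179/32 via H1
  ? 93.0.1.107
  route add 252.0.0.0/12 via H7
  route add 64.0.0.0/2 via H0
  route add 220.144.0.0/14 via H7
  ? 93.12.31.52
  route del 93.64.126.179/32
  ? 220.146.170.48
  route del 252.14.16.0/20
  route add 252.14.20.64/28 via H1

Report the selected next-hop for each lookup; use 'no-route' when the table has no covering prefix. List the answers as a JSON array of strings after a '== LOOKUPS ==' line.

Process each operation:
  add 0.0.0.0/0 -> H0 at depth 0
  add 252.14.20.0/24 -> H5 at depth 24
  ? 252.14.20.29  path d0:H0→d1:-→d2:-→d3:-→d4:-→d5:-→d6:-→d7:-→d8:-→d9:-→d10:-→d11:-→d12:-→d13:-→d14:-→d15:-→d16:-→d17:-→d18:-→d19:-→d20:-→d21:-→d22:-→d23:-→d24:H5  best=H5
  add 0.0.0.0/0 -> H3 at depth 0
  del 252.14.20.0/24 (clear depth 24)
  ? 56.197.38.100  path d0:H3  best=H3
  ? 50.15.145.237  path d0:H3  best=H3
  ? 197.54.67.163  path d0:H3→d1:-→d2:-  best=H3
  ? 24.101.57.112  path d0:H3  best=H3
  add 93.0.0.0/8 -> H4 at depth 8
  add 220.146.170.0/24 -> H1 at depth 24
  add 93.64.126.179/32 -> H6 at depth 32
  del 93.0.0.0/8 (clear depth 8)
  add 220.146.170.0/24 -> H4 at depth 24
  add 220.146.170.0/24 -> H1 at depth 24
  add 252.14.16.0/20 -> H1 at depth 20
  ? 220.146.170.13  path d0:H3→d1:-→d2:-→d3:-→d4:-→d5:-→d6:-→d7:-→d8:-→d9:-→d10:-→d11:-→d12:-→d13:-→d14:-→d15:-→d16:-→d17:-→d18:-→d19:-→d20:-→d21:-→d22:-→d23:-→d24:H1  best=H1
  ? 27.220.247.206  path d0:H3→d1:-  best=H3
  ? 252.14.16.143  path d0:H3→d1:-→d2:-→d3:-→d4:-→d5:-→d6:-→d7:-→d8:-→d9:-→d10:-→d11:-→d12:-→d13:-→d14:-→d15:-→d16:-→d17:-→d18:-→d19:-→d20:H1→d21:-  best=H1
  del 220.146.170.0/24 (clear depth 24)
  ? 252.14.16.52  path d0:H3→d1:-→d2:-→d3:-→d4:-→d5:-→d6:-→d7:-→d8:-→d9:-→d10:-→d11:-→d12:-→d13:-→d14:-→d15:-→d16:-→d17:-→d18:-→d19:-→d20:H1→d21:-  best=H1
  ? 93.64.126.179  path d0:H3→d1:-→d2:-→d3:-→d4:-→d5:-→d6:-→d7:-→d8:-→d9:-→d10:-→d11:-→d12:-→d13:-→d14:-→d15:-→d16:-→d17:-→d18:-→d19:-→d20:-→d21:-→d22:-→d23:-→d24:-→d25:-→d26:-→d27:-→d28:-→d29:-→d30:-→d31:-→d32:H6  best=H6
  add 93.0.0.0/8 -> H0 at depth 8
  add 220.146.170.0/24 -> H7 at depth 24
  ? 105.38.96.244  path d0:H3→d1:-→d2:-  best=H3
  add 93.64.126.179/32 -> H1 at depth 32
  ? 93.0.1.107  path d0:H3→d1:-→d2:-→d3:-→d4:-→d5:-→d6:-→d7:-→d8:H0→d9:-  best=H0
  add 252.0.0.0/12 -> H7 at depth 12
  add 64.0.0.0/2 -> H0 at depth 2
  add 220.144.0.0/14 -> H7 at depth 14
  ? 93.12.31.52  path d0:H3→d1:-→d2:H0→d3:-→d4:-→d5:-→d6:-→d7:-→d8:H0→d9:-  best=H0
  del 93.64.126.179/32 (clear depth 32)
  ? 220.146.170.48  path d0:H3→d1:-→d2:-→d3:-→d4:-→d5:-→d6:-→d7:-→d8:-→d9:-→d10:-→d11:-→d12:-→d13:-→d14:H7→d15:-→d16:-→d17:-→d18:-→d19:-→d20:-→d21:-→d22:-→d23:-→d24:H7  best=H7
  del 252.14.16.0/20 (clear depth 20)
  add 252.14.20.64/28 -> H1 at depth 28

== LOOKUPS ==
["H5","H3","H3","H3","H3","H1","H3","H1","H1","H6","H3","H0","H0","H7"]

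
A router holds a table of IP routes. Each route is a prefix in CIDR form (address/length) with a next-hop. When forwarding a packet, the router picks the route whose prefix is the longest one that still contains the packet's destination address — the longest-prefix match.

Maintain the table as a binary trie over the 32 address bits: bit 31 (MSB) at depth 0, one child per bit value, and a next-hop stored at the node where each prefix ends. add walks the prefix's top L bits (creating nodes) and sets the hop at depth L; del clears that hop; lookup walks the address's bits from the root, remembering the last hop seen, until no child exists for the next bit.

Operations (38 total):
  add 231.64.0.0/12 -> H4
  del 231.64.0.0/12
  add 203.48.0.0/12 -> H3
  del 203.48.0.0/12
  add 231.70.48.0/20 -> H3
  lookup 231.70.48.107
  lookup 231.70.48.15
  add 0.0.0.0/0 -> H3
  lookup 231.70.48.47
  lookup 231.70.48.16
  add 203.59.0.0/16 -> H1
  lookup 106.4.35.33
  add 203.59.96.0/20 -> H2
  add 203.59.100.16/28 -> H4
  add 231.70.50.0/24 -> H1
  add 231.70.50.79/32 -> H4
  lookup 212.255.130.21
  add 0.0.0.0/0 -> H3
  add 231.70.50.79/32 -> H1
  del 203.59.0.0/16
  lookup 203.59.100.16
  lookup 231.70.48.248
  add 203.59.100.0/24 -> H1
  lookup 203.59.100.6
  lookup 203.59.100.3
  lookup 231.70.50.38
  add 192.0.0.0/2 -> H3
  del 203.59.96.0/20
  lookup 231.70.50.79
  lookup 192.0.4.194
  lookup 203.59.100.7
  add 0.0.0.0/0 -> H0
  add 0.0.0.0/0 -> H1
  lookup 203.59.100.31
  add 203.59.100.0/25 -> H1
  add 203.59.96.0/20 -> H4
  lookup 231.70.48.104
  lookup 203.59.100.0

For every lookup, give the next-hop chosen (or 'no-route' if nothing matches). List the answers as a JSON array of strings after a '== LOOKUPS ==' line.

Apply in order:
  add 231.64.0.0/12 -> H4 at depth 12
  del 231.64.0.0/12 (clear depth 12)
  add 203.48.0.0/12 -> H3 at depth 12
  del 203.48.0.0/12 (clear depth 12)
  add 231.70.48.0/20 -> H3 at depth 20
  Q 231.70.48.107: descend 11100111010001100011 ; hops seen [H3] ; pick H3
  Q 231.70.48.15: descend 11100111010001100011 ; hops seen [H3] ; pick H3
  add 0.0.0.0/0 -> H3 at depth 0
  Q 231.70.48.47: descend 11100111010001100011 ; hops seen [H3,H3] ; pick H3
  Q 231.70.48.16: descend 11100111010001100011 ; hops seen [H3,H3] ; pick H3
  add 203.59.0.0/16 -> H1 at depth 16
  Q 106.4.35.33: descend ε ; hops seen [H3] ; pick H3
  add 203.59.96.0/20 -> H2 at depth 20
  add 203.59.100.16/28 -> H4 at depth 28
  add 231.70.50.0/24 -> H1 at depth 24
  add 231.70.50.79/32 -> H4 at depth 32
  Q 212.255.130.21: descend 110 ; hops seen [H3] ; pick H3
  add 0.0.0.0/0 -> H3 at depth 0
  add 231.70.50.79/32 -> H1 at depth 32
  del 203.59.0.0/16 (clear depth 16)
  Q 203.59.100.16: descend 1100101100111011011001000001 ; hops seen [H3,H2,H4] ; pick H4
  Q 231.70.48.248: descend 1110011101000110001100 ; hops seen [H3,H3] ; pick H3
  add 203.59.100.0/24 -> H1 at depth 24
  Q 203.59.100.6: descend 110010110011101101100100000 ; hops seen [H3,H2,H1] ; pick H1
  Q 203.59.100.3: descend 110010110011101101100100000 ; hops seen [H3,H2,H1] ; pick H1
  Q 231.70.50.38: descend 1110011101000110001100100 ; hops seen [H3,H3,H1] ; pick H1
  add 192.0.0.0/2 -> H3 at depth 2
  del 203.59.96.0/20 (clear depth 20)
  Q 231.70.50.79: descend 11100111010001100011001001001111 ; hops seen [H3,H3,H3,H1,H1] ; pick H1
  Q 192.0.4.194: descend 1100 ; hops seen [H3,H3] ; pick H3
  Q 203.59.100.7: descend 110010110011101101100100000 ; hops seen [H3,H3,H1] ; pick H1
  add 0.0.0.0/0 -> H0 at depth 0
  add 0.0.0.0/0 -> H1 at depth 0
  Q 203.59.100.31: descend 1100101100111011011001000001 ; hops seen [H1,H3,H1,H4] ; pick H4
  add 203.59.100.0/25 -> H1 at depth 25
  add 203.59.96.0/20 -> H4 at depth 20
  Q 231.70.48.104: descend 1110011101000110001100 ; hops seen [H1,H3,H3] ; pick H3
  Q 203.59.100.0: descend 110010110011101101100100000 ; hops seen [H1,H3,H4,H1,H1] ; pick H1

== LOOKUPS ==
["H3","H3","H3","H3","H3","H3","H4","H3","H1","H1","H1","H1","H3","H1","H4","H3","H1"]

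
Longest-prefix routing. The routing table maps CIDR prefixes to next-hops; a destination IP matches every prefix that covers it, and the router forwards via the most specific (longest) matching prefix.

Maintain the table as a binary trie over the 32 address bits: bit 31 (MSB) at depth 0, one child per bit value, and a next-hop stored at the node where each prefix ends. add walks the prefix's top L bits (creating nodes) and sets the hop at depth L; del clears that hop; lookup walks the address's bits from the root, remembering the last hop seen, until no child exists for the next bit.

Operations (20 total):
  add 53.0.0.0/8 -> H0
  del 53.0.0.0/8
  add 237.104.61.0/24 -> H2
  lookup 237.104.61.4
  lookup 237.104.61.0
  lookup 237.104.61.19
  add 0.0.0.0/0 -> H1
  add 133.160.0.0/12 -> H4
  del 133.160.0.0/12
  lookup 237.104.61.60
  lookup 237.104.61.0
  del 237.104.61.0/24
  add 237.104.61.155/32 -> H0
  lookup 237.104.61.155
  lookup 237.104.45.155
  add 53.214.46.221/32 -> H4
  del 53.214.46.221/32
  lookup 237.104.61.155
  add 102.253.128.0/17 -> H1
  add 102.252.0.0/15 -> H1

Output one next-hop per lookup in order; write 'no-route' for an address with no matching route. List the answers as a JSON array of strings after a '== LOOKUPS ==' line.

Trace:
  + 53.0.0.0/8 (H0) depth=8
  del 53.0.0.0/8 (clear depth 8)
  + 237.104.61.0/24 (H2) depth=24
  Q 237.104.61.4: descend 111011010110100000111101 ; hops seen [H2] ; pick H2
  Q 237.104.61.0: descend 111011010110100000111101 ; hops seen [H2] ; pick H2
  Q 237.104.61.19: descend 111011010110100000111101 ; hops seen [H2] ; pick H2
  + 0.0.0.0/0 (H1) depth=0
  + 133.160.0.0/12 (H4) depth=12
  del 133.160.0.0/12 (clear depth 12)
  Q 237.104.61.60: descend 111011010110100000111101 ; hops seen [H1,H2] ; pick H2
  Q 237.104.61.0: descend 111011010110100000111101 ; hops seen [H1,H2] ; pick H2
  del 237.104.61.0/24 (clear depth 24)
  + 237.104.61.155/32 (H0) depth=32
  Q 237.104.61.155: descend 11101101011010000011110110011011 ; hops seen [H1,H0] ; pick H0
  Q 237.104.45.155: descend 1110110101101000001 ; hops seen [H1] ; pick H1
  + 53.214.46.221/32 (H4) depth=32
  del 53.214.46.221/32 (clear depth 32)
  Q 237.104.61.155: descend 11101101011010000011110110011011 ; hops seen [H1,H0] ; pick H0
  + 102.253.128.0/17 (H1) depth=17
  + 102.252.0.0/15 (H1) depth=15

== LOOKUPS ==
["H2","H2","H2","H2","H2","H0","H1","H0"]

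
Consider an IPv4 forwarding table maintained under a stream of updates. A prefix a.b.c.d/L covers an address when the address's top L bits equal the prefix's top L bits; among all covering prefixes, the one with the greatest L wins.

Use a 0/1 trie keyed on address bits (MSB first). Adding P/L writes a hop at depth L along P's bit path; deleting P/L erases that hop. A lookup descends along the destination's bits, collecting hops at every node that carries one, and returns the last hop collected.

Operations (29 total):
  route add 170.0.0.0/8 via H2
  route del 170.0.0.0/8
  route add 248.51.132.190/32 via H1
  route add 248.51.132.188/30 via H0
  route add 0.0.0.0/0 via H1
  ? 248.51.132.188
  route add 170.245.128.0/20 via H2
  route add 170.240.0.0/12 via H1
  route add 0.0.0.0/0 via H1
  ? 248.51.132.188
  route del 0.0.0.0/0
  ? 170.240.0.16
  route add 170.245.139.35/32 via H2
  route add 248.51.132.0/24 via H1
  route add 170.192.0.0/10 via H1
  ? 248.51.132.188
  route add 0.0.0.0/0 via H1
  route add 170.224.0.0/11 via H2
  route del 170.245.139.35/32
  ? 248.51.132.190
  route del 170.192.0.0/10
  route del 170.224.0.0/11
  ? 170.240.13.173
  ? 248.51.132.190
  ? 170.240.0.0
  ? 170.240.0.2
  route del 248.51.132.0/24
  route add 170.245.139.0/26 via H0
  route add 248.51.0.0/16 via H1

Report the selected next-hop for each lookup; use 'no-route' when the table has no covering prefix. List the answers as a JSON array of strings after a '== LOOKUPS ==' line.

Trace:
  add 170.0.0.0/8 -> H2 at depth 8
  - 170.0.0.0/8 clear@8
  add 248.51.132.190/32 -> H1 at depth 32
  add 248.51.132.188/30 -> H0 at depth 30
  add 0.0.0.0/0 -> H1 at depth 0
  Q 248.51.132.188: descend 111110000011001110000100101111 ; hops seen [H1,H0] ; pick H0
  add 170.245.128.0/20 -> H2 at depth 20
  add 170.240.0.0/12 -> H1 at depth 12
  add 0.0.0.0/0 -> H1 at depth 0
  Q 248.51.132.188: descend 111110000011001110000100101111 ; hops seen [H1,H0] ; pick H0
  - 0.0.0.0/0 clear@0
  Q 170.240.0.16: descend 1010101011110 ; hops seen [H1] ; pick H1
  add 170.245.139.35/32 -> H2 at depth 32
  add 248.51.132.0/24 -> H1 at depth 24
  add 170.192.0.0/10 -> H1 at depth 10
  Q 248.51.132.188: descend 111110000011001110000100101111 ; hops seen [H1,H0] ; pick H0
  add 0.0.0.0/0 -> H1 at depth 0
  add 170.224.0.0/11 -> H2 at depth 11
  - 170.245.139.35/32 clear@32
  Q 248.51.132.190: descend 11111000001100111000010010111110 ; hops seen [H1,H1,H0,H1] ; pick H1
  - 170.192.0.0/10 clear@10
  - 170.224.0.0/11 clear@11
  Q 170.240.13.173: descend 1010101011110 ; hops seen [H1,H1] ; pick H1
  Q 248.51.132.190: descend 11111000001100111000010010111110 ; hops seen [H1,H1,H0,H1] ; pick H1
  Q 170.240.0.0: descend 1010101011110 ; hops seen [H1,H1] ; pick H1
  Q 170.240.0.2: descend 1010101011110 ; hops seen [H1,H1] ; pick H1
  - 248.51.132.0/24 clear@24
  add 170.245.139.0/26 -> H0 at depth 26
  add 248.51.0.0/16 -> H1 at depth 16

== LOOKUPS ==
["H0","H0","H1","H0","H1","H1","H1","H1","H1"]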